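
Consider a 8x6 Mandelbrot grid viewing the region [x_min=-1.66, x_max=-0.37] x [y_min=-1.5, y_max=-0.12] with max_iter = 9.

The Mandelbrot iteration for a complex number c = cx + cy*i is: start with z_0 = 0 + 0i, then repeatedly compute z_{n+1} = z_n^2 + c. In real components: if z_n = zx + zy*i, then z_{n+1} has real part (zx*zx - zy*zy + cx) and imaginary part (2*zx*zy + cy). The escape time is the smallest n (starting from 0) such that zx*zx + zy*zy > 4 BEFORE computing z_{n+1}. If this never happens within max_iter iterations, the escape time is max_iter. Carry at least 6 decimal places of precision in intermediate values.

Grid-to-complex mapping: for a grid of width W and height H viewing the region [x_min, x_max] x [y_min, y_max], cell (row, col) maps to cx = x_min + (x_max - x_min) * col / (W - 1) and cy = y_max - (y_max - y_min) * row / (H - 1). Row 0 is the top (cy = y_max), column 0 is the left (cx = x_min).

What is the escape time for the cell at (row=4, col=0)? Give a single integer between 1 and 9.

Answer: 1

Derivation:
z_0 = 0 + 0i, c = -1.6600 + -1.2240i
Iter 1: z = -1.6600 + -1.2240i, |z|^2 = 4.2538
Escaped at iteration 1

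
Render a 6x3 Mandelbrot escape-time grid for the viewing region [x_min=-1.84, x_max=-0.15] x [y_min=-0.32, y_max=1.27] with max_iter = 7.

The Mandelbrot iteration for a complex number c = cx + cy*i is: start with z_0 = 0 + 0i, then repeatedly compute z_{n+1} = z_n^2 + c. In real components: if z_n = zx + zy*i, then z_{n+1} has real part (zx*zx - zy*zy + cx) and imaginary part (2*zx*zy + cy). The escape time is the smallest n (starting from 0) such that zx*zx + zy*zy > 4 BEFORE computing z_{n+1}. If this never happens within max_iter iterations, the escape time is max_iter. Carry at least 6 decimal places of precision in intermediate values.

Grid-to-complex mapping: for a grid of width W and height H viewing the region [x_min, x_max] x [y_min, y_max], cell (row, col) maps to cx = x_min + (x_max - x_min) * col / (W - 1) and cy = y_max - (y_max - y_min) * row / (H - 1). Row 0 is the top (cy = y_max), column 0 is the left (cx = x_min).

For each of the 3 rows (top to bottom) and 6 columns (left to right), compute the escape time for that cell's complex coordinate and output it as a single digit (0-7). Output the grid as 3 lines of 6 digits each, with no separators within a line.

(row=0, col=0): c = -1.8400 + 1.2700i → escape time 1
(row=0, col=1): c = -1.5020 + 1.2700i → escape time 2
(row=0, col=2): c = -1.1640 + 1.2700i → escape time 2
(row=0, col=3): c = -0.8260 + 1.2700i → escape time 3
(row=0, col=4): c = -0.4880 + 1.2700i → escape time 3
(row=0, col=5): c = -0.1500 + 1.2700i → escape time 3
(row=1, col=0): c = -1.8400 + 0.4750i → escape time 3
(row=1, col=1): c = -1.5020 + 0.4750i → escape time 3
(row=1, col=2): c = -1.1640 + 0.4750i → escape time 5
(row=1, col=3): c = -0.8260 + 0.4750i → escape time 6
(row=1, col=4): c = -0.4880 + 0.4750i → escape time 7
(row=1, col=5): c = -0.1500 + 0.4750i → escape time 7
(row=2, col=0): c = -1.8400 + -0.3200i → escape time 3
(row=2, col=1): c = -1.5020 + -0.3200i → escape time 5
(row=2, col=2): c = -1.1640 + -0.3200i → escape time 7
(row=2, col=3): c = -0.8260 + -0.3200i → escape time 7
(row=2, col=4): c = -0.4880 + -0.3200i → escape time 7
(row=2, col=5): c = -0.1500 + -0.3200i → escape time 7

Answer: 122333
335677
357777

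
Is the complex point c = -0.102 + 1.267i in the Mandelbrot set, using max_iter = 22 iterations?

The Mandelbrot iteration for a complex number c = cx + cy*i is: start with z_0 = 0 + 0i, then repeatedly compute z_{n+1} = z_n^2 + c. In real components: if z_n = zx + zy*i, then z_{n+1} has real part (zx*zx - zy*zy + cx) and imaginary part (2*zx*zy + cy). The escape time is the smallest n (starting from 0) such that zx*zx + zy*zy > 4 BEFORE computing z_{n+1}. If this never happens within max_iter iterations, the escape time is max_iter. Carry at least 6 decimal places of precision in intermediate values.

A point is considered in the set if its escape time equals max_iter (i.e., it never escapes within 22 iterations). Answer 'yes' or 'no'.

z_0 = 0 + 0i, c = -0.1020 + 1.2670i
Iter 1: z = -0.1020 + 1.2670i, |z|^2 = 1.6157
Iter 2: z = -1.6969 + 1.0085i, |z|^2 = 3.8966
Iter 3: z = 1.7603 + -2.1557i, |z|^2 = 7.7457
Escaped at iteration 3

Answer: no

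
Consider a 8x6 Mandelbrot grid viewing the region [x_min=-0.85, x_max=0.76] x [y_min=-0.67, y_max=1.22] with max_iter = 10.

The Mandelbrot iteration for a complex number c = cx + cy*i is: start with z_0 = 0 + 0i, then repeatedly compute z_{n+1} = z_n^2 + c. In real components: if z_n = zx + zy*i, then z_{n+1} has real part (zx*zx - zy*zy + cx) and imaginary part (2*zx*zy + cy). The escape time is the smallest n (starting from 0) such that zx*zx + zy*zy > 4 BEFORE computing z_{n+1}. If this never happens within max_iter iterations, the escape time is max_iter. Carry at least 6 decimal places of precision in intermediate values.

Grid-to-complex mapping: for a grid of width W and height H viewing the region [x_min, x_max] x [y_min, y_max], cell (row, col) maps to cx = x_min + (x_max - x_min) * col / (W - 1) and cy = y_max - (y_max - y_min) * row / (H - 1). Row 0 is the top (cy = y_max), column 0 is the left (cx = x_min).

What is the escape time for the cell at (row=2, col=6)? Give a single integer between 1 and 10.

Answer: 4

Derivation:
z_0 = 0 + 0i, c = 0.5300 + 0.4640i
Iter 1: z = 0.5300 + 0.4640i, |z|^2 = 0.4962
Iter 2: z = 0.5956 + 0.9558i, |z|^2 = 1.2684
Iter 3: z = -0.0289 + 1.6026i, |z|^2 = 2.5692
Iter 4: z = -2.0375 + 0.3714i, |z|^2 = 4.2894
Escaped at iteration 4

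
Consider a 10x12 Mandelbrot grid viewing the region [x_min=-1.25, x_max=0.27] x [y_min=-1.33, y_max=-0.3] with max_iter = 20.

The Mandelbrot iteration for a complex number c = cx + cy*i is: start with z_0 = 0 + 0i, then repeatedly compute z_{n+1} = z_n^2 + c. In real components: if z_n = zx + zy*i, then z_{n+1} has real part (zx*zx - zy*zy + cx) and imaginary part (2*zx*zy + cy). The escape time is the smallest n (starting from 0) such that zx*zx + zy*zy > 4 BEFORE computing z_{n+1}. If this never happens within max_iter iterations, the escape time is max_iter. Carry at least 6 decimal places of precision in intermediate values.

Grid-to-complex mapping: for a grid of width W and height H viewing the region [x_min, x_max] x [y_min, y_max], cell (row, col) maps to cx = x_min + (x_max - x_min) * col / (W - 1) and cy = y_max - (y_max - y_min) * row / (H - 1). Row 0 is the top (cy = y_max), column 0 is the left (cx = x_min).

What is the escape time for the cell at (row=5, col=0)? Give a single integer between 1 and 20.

z_0 = 0 + 0i, c = -1.2500 + -0.7682i
Iter 1: z = -1.2500 + -0.7682i, |z|^2 = 2.1526
Iter 2: z = -0.2776 + 1.1523i, |z|^2 = 1.4048
Iter 3: z = -2.5007 + -1.4079i, |z|^2 = 8.2356
Escaped at iteration 3

Answer: 3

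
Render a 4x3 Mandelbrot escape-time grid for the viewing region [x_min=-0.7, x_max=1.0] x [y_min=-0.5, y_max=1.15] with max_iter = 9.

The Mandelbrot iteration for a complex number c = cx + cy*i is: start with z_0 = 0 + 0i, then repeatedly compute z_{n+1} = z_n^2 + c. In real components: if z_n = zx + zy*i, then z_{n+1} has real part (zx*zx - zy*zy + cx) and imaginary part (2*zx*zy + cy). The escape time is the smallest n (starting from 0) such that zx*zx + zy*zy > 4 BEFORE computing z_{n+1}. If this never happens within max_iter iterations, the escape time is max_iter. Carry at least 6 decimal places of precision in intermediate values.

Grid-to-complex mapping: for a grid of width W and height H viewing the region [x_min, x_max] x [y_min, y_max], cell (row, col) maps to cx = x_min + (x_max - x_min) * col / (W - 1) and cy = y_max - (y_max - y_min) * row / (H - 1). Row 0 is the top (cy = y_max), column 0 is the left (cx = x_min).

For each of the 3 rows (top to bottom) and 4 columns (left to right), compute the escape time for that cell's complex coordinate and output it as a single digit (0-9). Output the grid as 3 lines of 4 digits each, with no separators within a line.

Answer: 3522
9992
8962

Derivation:
(row=0, col=0): c = -0.7000 + 1.1500i → escape time 3
(row=0, col=1): c = -0.1333 + 1.1500i → escape time 5
(row=0, col=2): c = 0.4333 + 1.1500i → escape time 2
(row=0, col=3): c = 1.0000 + 1.1500i → escape time 2
(row=1, col=0): c = -0.7000 + 0.3250i → escape time 9
(row=1, col=1): c = -0.1333 + 0.3250i → escape time 9
(row=1, col=2): c = 0.4333 + 0.3250i → escape time 9
(row=1, col=3): c = 1.0000 + 0.3250i → escape time 2
(row=2, col=0): c = -0.7000 + -0.5000i → escape time 8
(row=2, col=1): c = -0.1333 + -0.5000i → escape time 9
(row=2, col=2): c = 0.4333 + -0.5000i → escape time 6
(row=2, col=3): c = 1.0000 + -0.5000i → escape time 2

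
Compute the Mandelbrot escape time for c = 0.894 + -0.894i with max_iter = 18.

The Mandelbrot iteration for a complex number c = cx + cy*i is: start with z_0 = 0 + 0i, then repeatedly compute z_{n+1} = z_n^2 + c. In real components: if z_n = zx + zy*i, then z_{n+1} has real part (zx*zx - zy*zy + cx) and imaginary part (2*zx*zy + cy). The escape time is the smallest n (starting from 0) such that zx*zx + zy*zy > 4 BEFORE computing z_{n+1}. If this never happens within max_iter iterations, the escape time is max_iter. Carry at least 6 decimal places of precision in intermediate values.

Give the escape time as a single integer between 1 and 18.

Answer: 2

Derivation:
z_0 = 0 + 0i, c = 0.8940 + -0.8940i
Iter 1: z = 0.8940 + -0.8940i, |z|^2 = 1.5985
Iter 2: z = 0.8940 + -2.4925i, |z|^2 = 7.0117
Escaped at iteration 2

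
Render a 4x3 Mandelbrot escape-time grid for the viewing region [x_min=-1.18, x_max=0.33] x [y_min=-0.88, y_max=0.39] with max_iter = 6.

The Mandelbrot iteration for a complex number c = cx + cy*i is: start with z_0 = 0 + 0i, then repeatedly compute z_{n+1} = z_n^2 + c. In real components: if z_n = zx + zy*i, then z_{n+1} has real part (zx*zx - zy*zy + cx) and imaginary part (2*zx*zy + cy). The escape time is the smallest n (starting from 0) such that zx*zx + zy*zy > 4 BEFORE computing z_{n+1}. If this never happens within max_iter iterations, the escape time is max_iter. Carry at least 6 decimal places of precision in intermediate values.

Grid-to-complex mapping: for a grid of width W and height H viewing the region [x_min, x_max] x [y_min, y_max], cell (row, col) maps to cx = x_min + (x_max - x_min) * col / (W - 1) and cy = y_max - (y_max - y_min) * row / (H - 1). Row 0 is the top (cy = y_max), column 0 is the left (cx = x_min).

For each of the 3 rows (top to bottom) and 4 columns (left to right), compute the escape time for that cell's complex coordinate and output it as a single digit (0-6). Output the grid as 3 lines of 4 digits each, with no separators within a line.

(row=0, col=0): c = -1.1800 + 0.3900i → escape time 6
(row=0, col=1): c = -0.6767 + 0.3900i → escape time 6
(row=0, col=2): c = -0.1733 + 0.3900i → escape time 6
(row=0, col=3): c = 0.3300 + 0.3900i → escape time 6
(row=1, col=0): c = -1.1800 + -0.2450i → escape time 6
(row=1, col=1): c = -0.6767 + -0.2450i → escape time 6
(row=1, col=2): c = -0.1733 + -0.2450i → escape time 6
(row=1, col=3): c = 0.3300 + -0.2450i → escape time 6
(row=2, col=0): c = -1.1800 + -0.8800i → escape time 3
(row=2, col=1): c = -0.6767 + -0.8800i → escape time 4
(row=2, col=2): c = -0.1733 + -0.8800i → escape time 6
(row=2, col=3): c = 0.3300 + -0.8800i → escape time 4

Answer: 6666
6666
3464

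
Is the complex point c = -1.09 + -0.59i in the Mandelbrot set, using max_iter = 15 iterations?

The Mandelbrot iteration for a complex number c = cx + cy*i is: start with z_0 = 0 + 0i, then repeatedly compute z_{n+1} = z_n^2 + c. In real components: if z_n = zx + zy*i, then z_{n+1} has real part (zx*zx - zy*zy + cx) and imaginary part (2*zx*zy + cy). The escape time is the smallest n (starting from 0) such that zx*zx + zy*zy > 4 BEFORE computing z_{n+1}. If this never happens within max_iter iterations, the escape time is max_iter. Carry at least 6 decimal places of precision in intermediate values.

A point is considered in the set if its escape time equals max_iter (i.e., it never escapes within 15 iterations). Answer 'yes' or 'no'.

z_0 = 0 + 0i, c = -1.0900 + -0.5900i
Iter 1: z = -1.0900 + -0.5900i, |z|^2 = 1.5362
Iter 2: z = -0.2500 + 0.6962i, |z|^2 = 0.5472
Iter 3: z = -1.5122 + -0.9381i, |z|^2 = 3.1668
Iter 4: z = 0.3167 + 2.2472i, |z|^2 = 5.1501
Escaped at iteration 4

Answer: no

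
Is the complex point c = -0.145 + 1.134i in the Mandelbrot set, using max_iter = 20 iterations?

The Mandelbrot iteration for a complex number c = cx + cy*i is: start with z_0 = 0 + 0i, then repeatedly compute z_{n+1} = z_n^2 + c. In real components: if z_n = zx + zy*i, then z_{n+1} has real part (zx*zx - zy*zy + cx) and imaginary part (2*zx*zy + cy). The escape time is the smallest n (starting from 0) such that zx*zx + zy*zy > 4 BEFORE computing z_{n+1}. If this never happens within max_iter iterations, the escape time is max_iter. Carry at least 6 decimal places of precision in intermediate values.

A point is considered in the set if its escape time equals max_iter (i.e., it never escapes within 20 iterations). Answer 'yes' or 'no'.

Answer: no

Derivation:
z_0 = 0 + 0i, c = -0.1450 + 1.1340i
Iter 1: z = -0.1450 + 1.1340i, |z|^2 = 1.3070
Iter 2: z = -1.4099 + 0.8051i, |z|^2 = 2.6362
Iter 3: z = 1.1947 + -1.1364i, |z|^2 = 2.7186
Iter 4: z = -0.0092 + -1.5812i, |z|^2 = 2.5002
Iter 5: z = -2.6450 + 1.1630i, |z|^2 = 8.3487
Escaped at iteration 5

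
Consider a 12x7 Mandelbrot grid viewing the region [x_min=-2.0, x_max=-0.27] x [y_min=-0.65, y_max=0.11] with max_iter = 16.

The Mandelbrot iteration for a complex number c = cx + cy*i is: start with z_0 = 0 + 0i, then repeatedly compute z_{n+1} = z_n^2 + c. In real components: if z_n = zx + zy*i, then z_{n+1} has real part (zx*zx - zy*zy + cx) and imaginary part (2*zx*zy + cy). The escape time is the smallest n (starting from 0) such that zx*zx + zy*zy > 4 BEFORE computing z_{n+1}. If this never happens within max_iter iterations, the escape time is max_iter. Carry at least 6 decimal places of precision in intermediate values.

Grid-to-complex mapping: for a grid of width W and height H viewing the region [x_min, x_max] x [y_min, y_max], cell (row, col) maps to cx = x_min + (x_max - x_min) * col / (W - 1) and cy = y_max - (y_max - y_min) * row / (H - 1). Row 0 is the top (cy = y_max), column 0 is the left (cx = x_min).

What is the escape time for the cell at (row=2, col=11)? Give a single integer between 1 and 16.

z_0 = 0 + 0i, c = -0.2700 + -0.1433i
Iter 1: z = -0.2700 + -0.1433i, |z|^2 = 0.0934
Iter 2: z = -0.2176 + -0.0659i, |z|^2 = 0.0517
Iter 3: z = -0.2270 + -0.1146i, |z|^2 = 0.0647
Iter 4: z = -0.2316 + -0.0913i, |z|^2 = 0.0620
Iter 5: z = -0.2247 + -0.1010i, |z|^2 = 0.0607
Iter 6: z = -0.2297 + -0.0979i, |z|^2 = 0.0624
Iter 7: z = -0.2268 + -0.0983i, |z|^2 = 0.0611
Iter 8: z = -0.2282 + -0.0987i, |z|^2 = 0.0618
Iter 9: z = -0.2277 + -0.0983i, |z|^2 = 0.0615
Iter 10: z = -0.2278 + -0.0986i, |z|^2 = 0.0616
Iter 11: z = -0.2278 + -0.0984i, |z|^2 = 0.0616
Iter 12: z = -0.2278 + -0.0985i, |z|^2 = 0.0616
Iter 13: z = -0.2278 + -0.0985i, |z|^2 = 0.0616
Iter 14: z = -0.2278 + -0.0985i, |z|^2 = 0.0616
Iter 15: z = -0.2278 + -0.0985i, |z|^2 = 0.0616

Answer: 16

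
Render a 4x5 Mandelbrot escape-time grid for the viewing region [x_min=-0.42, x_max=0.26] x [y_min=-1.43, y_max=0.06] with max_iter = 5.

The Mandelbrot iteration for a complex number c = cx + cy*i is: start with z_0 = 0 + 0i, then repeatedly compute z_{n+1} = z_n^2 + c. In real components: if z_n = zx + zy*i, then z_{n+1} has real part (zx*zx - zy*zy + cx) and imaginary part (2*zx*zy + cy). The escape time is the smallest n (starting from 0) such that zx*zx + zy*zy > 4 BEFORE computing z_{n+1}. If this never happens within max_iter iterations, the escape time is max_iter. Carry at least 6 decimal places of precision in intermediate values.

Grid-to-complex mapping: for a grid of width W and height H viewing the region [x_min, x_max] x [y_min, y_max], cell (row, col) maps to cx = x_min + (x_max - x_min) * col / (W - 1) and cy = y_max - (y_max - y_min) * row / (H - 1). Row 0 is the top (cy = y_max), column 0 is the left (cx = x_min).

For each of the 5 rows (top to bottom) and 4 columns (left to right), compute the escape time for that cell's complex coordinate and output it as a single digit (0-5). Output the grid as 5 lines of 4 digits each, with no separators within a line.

(row=0, col=0): c = -0.4200 + 0.0600i → escape time 5
(row=0, col=1): c = -0.1933 + 0.0600i → escape time 5
(row=0, col=2): c = 0.0333 + 0.0600i → escape time 5
(row=0, col=3): c = 0.2600 + 0.0600i → escape time 5
(row=1, col=0): c = -0.4200 + -0.3125i → escape time 5
(row=1, col=1): c = -0.1933 + -0.3125i → escape time 5
(row=1, col=2): c = 0.0333 + -0.3125i → escape time 5
(row=1, col=3): c = 0.2600 + -0.3125i → escape time 5
(row=2, col=0): c = -0.4200 + -0.6850i → escape time 5
(row=2, col=1): c = -0.1933 + -0.6850i → escape time 5
(row=2, col=2): c = 0.0333 + -0.6850i → escape time 5
(row=2, col=3): c = 0.2600 + -0.6850i → escape time 5
(row=3, col=0): c = -0.4200 + -1.0575i → escape time 4
(row=3, col=1): c = -0.1933 + -1.0575i → escape time 5
(row=3, col=2): c = 0.0333 + -1.0575i → escape time 4
(row=3, col=3): c = 0.2600 + -1.0575i → escape time 3
(row=4, col=0): c = -0.4200 + -1.4300i → escape time 2
(row=4, col=1): c = -0.1933 + -1.4300i → escape time 2
(row=4, col=2): c = 0.0333 + -1.4300i → escape time 2
(row=4, col=3): c = 0.2600 + -1.4300i → escape time 2

Answer: 5555
5555
5555
4543
2222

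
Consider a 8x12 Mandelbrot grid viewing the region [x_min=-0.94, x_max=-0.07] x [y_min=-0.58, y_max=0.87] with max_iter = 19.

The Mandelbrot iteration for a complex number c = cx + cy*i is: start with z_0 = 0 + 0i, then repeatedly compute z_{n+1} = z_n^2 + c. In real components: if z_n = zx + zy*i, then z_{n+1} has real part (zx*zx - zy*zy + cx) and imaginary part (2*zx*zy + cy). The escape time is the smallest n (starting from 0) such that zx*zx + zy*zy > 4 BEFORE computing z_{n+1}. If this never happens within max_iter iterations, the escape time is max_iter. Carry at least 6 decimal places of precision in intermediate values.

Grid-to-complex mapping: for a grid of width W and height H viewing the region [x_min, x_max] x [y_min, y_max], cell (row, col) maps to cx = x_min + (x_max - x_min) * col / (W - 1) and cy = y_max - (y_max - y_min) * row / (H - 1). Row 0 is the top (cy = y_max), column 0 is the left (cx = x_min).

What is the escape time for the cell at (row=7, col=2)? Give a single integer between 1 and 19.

Answer: 19

Derivation:
z_0 = 0 + 0i, c = -0.6914 + -0.0527i
Iter 1: z = -0.6914 + -0.0527i, |z|^2 = 0.4809
Iter 2: z = -0.2161 + 0.0202i, |z|^2 = 0.0471
Iter 3: z = -0.6451 + -0.0615i, |z|^2 = 0.4200
Iter 4: z = -0.2790 + 0.0266i, |z|^2 = 0.0786
Iter 5: z = -0.6143 + -0.0676i, |z|^2 = 0.3819
Iter 6: z = -0.3187 + 0.0303i, |z|^2 = 0.1025
Iter 7: z = -0.5908 + -0.0720i, |z|^2 = 0.3542
Iter 8: z = -0.3476 + 0.0324i, |z|^2 = 0.1218
Iter 9: z = -0.5717 + -0.0752i, |z|^2 = 0.3325
Iter 10: z = -0.3703 + 0.0333i, |z|^2 = 0.1382
Iter 11: z = -0.5554 + -0.0774i, |z|^2 = 0.3145
Iter 12: z = -0.3889 + 0.0332i, |z|^2 = 0.1524
Iter 13: z = -0.5413 + -0.0786i, |z|^2 = 0.2992
Iter 14: z = -0.4046 + 0.0323i, |z|^2 = 0.1648
Iter 15: z = -0.5288 + -0.0789i, |z|^2 = 0.2858
Iter 16: z = -0.4181 + 0.0307i, |z|^2 = 0.1757
Iter 17: z = -0.5176 + -0.0784i, |z|^2 = 0.2740
Iter 18: z = -0.4297 + 0.0284i, |z|^2 = 0.1854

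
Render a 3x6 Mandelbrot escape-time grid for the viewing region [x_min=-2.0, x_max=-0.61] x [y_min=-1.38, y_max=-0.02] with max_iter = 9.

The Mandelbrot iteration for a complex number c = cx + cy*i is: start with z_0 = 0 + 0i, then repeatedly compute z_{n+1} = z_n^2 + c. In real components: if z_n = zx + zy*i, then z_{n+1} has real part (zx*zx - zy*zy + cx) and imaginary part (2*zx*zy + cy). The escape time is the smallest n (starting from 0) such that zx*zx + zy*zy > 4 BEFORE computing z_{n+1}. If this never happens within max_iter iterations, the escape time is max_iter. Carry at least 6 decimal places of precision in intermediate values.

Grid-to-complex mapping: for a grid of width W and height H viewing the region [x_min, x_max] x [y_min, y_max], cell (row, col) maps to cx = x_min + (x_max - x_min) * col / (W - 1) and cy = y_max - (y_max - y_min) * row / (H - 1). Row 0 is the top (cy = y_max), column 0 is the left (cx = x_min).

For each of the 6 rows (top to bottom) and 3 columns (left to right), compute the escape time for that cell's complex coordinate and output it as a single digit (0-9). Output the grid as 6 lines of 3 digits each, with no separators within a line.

(row=0, col=0): c = -2.0000 + -0.0200i → escape time 1
(row=0, col=1): c = -1.3050 + -0.0200i → escape time 9
(row=0, col=2): c = -0.6100 + -0.0200i → escape time 9
(row=1, col=0): c = -2.0000 + -0.2920i → escape time 1
(row=1, col=1): c = -1.3050 + -0.2920i → escape time 7
(row=1, col=2): c = -0.6100 + -0.2920i → escape time 9
(row=2, col=0): c = -2.0000 + -0.5640i → escape time 1
(row=2, col=1): c = -1.3050 + -0.5640i → escape time 3
(row=2, col=2): c = -0.6100 + -0.5640i → escape time 9
(row=3, col=0): c = -2.0000 + -0.8360i → escape time 1
(row=3, col=1): c = -1.3050 + -0.8360i → escape time 3
(row=3, col=2): c = -0.6100 + -0.8360i → escape time 4
(row=4, col=0): c = -2.0000 + -1.1080i → escape time 1
(row=4, col=1): c = -1.3050 + -1.1080i → escape time 3
(row=4, col=2): c = -0.6100 + -1.1080i → escape time 3
(row=5, col=0): c = -2.0000 + -1.3800i → escape time 1
(row=5, col=1): c = -1.3050 + -1.3800i → escape time 2
(row=5, col=2): c = -0.6100 + -1.3800i → escape time 2

Answer: 199
179
139
134
133
122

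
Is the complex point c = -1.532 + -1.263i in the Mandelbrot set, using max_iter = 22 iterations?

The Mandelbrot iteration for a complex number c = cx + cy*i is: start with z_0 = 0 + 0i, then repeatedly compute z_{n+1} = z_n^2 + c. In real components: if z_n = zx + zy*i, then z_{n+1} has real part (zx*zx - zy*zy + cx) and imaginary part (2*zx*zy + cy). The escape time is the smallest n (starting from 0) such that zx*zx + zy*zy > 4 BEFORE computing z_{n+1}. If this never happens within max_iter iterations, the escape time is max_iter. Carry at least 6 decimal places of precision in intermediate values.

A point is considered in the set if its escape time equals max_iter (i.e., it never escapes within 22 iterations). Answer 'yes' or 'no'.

Answer: no

Derivation:
z_0 = 0 + 0i, c = -1.5320 + -1.2630i
Iter 1: z = -1.5320 + -1.2630i, |z|^2 = 3.9422
Iter 2: z = -0.7801 + 2.6068i, |z|^2 = 7.4042
Escaped at iteration 2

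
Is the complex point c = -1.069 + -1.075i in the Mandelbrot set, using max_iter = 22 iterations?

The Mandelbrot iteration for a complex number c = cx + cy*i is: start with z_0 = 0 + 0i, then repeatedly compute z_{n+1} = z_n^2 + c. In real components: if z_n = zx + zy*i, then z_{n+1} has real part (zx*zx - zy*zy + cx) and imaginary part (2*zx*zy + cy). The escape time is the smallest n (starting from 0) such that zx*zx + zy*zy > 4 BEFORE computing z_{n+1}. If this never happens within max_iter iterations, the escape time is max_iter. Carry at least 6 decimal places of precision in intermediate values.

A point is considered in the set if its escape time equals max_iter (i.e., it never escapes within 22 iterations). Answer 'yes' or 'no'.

z_0 = 0 + 0i, c = -1.0690 + -1.0750i
Iter 1: z = -1.0690 + -1.0750i, |z|^2 = 2.2984
Iter 2: z = -1.0819 + 1.2233i, |z|^2 = 2.6670
Iter 3: z = -1.3952 + -3.7220i, |z|^2 = 15.7997
Escaped at iteration 3

Answer: no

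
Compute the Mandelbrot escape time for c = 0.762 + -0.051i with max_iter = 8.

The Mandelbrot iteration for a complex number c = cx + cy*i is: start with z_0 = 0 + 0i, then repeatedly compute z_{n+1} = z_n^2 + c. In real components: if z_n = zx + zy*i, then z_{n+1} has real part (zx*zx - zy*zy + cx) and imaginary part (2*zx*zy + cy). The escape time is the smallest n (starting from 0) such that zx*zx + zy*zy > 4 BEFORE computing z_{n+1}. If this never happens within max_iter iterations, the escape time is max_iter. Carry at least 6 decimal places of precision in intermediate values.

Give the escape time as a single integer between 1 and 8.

z_0 = 0 + 0i, c = 0.7620 + -0.0510i
Iter 1: z = 0.7620 + -0.0510i, |z|^2 = 0.5832
Iter 2: z = 1.3400 + -0.1287i, |z|^2 = 1.8123
Iter 3: z = 2.5411 + -0.3960i, |z|^2 = 6.6142
Escaped at iteration 3

Answer: 3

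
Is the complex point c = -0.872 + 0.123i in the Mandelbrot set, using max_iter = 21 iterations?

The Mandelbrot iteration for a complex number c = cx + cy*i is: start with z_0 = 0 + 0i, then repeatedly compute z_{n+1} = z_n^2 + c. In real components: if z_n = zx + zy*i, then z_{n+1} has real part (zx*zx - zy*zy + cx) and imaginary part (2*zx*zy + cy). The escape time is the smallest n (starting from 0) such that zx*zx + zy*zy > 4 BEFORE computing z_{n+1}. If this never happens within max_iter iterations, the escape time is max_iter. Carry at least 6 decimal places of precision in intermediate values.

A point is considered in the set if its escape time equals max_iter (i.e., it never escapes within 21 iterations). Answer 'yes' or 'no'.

z_0 = 0 + 0i, c = -0.8720 + 0.1230i
Iter 1: z = -0.8720 + 0.1230i, |z|^2 = 0.7755
Iter 2: z = -0.1267 + -0.0915i, |z|^2 = 0.0244
Iter 3: z = -0.8643 + 0.1462i, |z|^2 = 0.7684
Iter 4: z = -0.1463 + -0.1297i, |z|^2 = 0.0382
Iter 5: z = -0.8674 + 0.1610i, |z|^2 = 0.7783
Iter 6: z = -0.1455 + -0.1562i, |z|^2 = 0.0456
Iter 7: z = -0.8752 + 0.1685i, |z|^2 = 0.7944
Iter 8: z = -0.1343 + -0.1719i, |z|^2 = 0.0476
Iter 9: z = -0.8835 + 0.1692i, |z|^2 = 0.8092
Iter 10: z = -0.1200 + -0.1760i, |z|^2 = 0.0454
Iter 11: z = -0.8885 + 0.1652i, |z|^2 = 0.8168
Iter 12: z = -0.1098 + -0.1707i, |z|^2 = 0.0412
Iter 13: z = -0.8891 + 0.1605i, |z|^2 = 0.8162
Iter 14: z = -0.1073 + -0.1623i, |z|^2 = 0.0379
Iter 15: z = -0.8868 + 0.1578i, |z|^2 = 0.8114
Iter 16: z = -0.1104 + -0.1570i, |z|^2 = 0.0368
Iter 17: z = -0.8844 + 0.1577i, |z|^2 = 0.8071
Iter 18: z = -0.1146 + -0.1559i, |z|^2 = 0.0374
Iter 19: z = -0.8832 + 0.1587i, |z|^2 = 0.8052
Iter 20: z = -0.1172 + -0.1574i, |z|^2 = 0.0385
Did not escape in 21 iterations → in set

Answer: yes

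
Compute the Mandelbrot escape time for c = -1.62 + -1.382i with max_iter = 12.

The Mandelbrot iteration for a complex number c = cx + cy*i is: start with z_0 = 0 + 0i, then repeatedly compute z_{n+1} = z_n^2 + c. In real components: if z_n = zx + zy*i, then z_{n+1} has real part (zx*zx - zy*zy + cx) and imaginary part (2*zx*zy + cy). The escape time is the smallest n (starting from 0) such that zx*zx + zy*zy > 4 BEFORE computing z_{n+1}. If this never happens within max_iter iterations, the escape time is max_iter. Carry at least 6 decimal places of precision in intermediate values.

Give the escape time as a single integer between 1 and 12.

z_0 = 0 + 0i, c = -1.6200 + -1.3820i
Iter 1: z = -1.6200 + -1.3820i, |z|^2 = 4.5343
Escaped at iteration 1

Answer: 1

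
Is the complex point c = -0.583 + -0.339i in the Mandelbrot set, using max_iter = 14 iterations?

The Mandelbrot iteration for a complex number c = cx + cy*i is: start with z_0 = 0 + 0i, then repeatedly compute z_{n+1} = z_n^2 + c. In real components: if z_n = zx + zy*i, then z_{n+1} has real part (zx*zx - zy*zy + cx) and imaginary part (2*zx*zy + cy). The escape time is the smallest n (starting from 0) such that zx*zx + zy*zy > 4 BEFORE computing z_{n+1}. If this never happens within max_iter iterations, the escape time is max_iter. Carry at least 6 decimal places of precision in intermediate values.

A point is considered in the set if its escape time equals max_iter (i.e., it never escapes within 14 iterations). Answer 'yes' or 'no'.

z_0 = 0 + 0i, c = -0.5830 + -0.3390i
Iter 1: z = -0.5830 + -0.3390i, |z|^2 = 0.4548
Iter 2: z = -0.3580 + 0.0563i, |z|^2 = 0.1314
Iter 3: z = -0.4580 + -0.3793i, |z|^2 = 0.3536
Iter 4: z = -0.5171 + 0.0084i, |z|^2 = 0.2675
Iter 5: z = -0.3157 + -0.3477i, |z|^2 = 0.2205
Iter 6: z = -0.6043 + -0.1195i, |z|^2 = 0.3794
Iter 7: z = -0.2321 + -0.1946i, |z|^2 = 0.0918
Iter 8: z = -0.5670 + -0.2486i, |z|^2 = 0.3833
Iter 9: z = -0.3234 + -0.0570i, |z|^2 = 0.1078
Iter 10: z = -0.4817 + -0.3021i, |z|^2 = 0.3233
Iter 11: z = -0.4422 + -0.0480i, |z|^2 = 0.1979
Iter 12: z = -0.3897 + -0.2966i, |z|^2 = 0.2398
Iter 13: z = -0.5191 + -0.1078i, |z|^2 = 0.2811
Did not escape in 14 iterations → in set

Answer: yes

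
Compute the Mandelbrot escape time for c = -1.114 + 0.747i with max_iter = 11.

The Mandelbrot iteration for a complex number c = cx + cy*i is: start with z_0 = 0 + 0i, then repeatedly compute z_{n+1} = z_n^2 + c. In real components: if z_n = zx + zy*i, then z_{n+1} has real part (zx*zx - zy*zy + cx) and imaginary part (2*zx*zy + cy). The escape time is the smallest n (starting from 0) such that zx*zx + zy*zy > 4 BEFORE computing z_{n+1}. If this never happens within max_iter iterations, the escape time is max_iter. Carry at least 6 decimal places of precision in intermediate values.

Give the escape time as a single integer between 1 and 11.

z_0 = 0 + 0i, c = -1.1140 + 0.7470i
Iter 1: z = -1.1140 + 0.7470i, |z|^2 = 1.7990
Iter 2: z = -0.4310 + -0.9173i, |z|^2 = 1.0272
Iter 3: z = -1.7697 + 1.5378i, |z|^2 = 5.4965
Escaped at iteration 3

Answer: 3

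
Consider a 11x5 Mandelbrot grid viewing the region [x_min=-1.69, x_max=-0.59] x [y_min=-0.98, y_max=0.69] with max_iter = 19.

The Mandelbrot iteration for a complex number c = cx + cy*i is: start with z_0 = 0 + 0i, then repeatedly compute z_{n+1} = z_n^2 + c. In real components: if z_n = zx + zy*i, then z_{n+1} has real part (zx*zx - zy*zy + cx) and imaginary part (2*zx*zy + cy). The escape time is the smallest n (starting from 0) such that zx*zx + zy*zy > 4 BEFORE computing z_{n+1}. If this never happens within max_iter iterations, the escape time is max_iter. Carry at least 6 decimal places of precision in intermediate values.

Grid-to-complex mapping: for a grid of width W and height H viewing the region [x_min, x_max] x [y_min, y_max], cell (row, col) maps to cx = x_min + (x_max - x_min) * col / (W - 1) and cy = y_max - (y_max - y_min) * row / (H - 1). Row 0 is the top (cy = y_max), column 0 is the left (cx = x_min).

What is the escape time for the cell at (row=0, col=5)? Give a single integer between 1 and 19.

Answer: 3

Derivation:
z_0 = 0 + 0i, c = -1.1400 + 0.6900i
Iter 1: z = -1.1400 + 0.6900i, |z|^2 = 1.7757
Iter 2: z = -0.3165 + -0.8832i, |z|^2 = 0.8802
Iter 3: z = -1.8199 + 1.2491i, |z|^2 = 4.8721
Escaped at iteration 3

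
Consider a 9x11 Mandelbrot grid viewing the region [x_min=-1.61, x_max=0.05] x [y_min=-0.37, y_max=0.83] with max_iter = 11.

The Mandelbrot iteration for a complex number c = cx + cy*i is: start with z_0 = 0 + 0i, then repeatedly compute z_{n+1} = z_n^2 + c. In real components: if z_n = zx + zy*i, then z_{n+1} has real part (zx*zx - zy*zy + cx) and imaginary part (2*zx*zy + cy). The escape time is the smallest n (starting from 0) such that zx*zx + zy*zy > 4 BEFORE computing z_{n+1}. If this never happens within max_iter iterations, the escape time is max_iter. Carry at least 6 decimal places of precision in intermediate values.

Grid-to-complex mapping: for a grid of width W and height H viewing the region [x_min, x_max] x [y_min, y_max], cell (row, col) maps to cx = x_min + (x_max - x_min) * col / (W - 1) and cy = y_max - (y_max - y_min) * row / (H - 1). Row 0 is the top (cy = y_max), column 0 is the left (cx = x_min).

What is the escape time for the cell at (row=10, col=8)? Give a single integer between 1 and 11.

Answer: 11

Derivation:
z_0 = 0 + 0i, c = 0.0500 + -0.3700i
Iter 1: z = 0.0500 + -0.3700i, |z|^2 = 0.1394
Iter 2: z = -0.0844 + -0.4070i, |z|^2 = 0.1728
Iter 3: z = -0.1085 + -0.3013i, |z|^2 = 0.1026
Iter 4: z = -0.0290 + -0.3046i, |z|^2 = 0.0936
Iter 5: z = -0.0419 + -0.3523i, |z|^2 = 0.1259
Iter 6: z = -0.0724 + -0.3404i, |z|^2 = 0.1211
Iter 7: z = -0.0607 + -0.3207i, |z|^2 = 0.1065
Iter 8: z = -0.0492 + -0.3311i, |z|^2 = 0.1120
Iter 9: z = -0.0572 + -0.3374i, |z|^2 = 0.1171
Iter 10: z = -0.0606 + -0.3314i, |z|^2 = 0.1135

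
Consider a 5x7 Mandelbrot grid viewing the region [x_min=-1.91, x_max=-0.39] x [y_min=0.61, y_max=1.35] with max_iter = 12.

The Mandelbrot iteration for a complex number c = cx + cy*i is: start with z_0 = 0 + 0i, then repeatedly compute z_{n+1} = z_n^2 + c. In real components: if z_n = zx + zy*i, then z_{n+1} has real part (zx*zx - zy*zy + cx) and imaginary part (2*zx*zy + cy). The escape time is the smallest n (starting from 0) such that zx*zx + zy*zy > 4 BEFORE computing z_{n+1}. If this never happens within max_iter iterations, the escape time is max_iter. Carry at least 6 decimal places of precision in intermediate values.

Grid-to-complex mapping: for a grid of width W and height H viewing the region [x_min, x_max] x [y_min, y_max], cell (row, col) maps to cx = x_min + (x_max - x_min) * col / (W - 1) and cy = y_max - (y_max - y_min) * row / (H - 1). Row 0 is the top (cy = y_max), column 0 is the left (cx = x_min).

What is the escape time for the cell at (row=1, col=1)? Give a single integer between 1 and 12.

Answer: 2

Derivation:
z_0 = 0 + 0i, c = -1.5300 + 1.2267i
Iter 1: z = -1.5300 + 1.2267i, |z|^2 = 3.8456
Iter 2: z = -0.6938 + -2.5269i, |z|^2 = 6.8668
Escaped at iteration 2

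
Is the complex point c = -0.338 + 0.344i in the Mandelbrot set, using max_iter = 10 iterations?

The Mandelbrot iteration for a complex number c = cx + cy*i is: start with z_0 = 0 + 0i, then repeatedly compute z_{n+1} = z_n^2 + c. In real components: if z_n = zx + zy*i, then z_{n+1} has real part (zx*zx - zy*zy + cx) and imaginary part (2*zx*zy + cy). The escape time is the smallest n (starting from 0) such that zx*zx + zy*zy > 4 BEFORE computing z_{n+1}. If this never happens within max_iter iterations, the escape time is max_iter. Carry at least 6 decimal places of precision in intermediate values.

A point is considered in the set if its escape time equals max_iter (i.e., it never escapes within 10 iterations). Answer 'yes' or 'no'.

z_0 = 0 + 0i, c = -0.3380 + 0.3440i
Iter 1: z = -0.3380 + 0.3440i, |z|^2 = 0.2326
Iter 2: z = -0.3421 + 0.1115i, |z|^2 = 0.1294
Iter 3: z = -0.2334 + 0.2677i, |z|^2 = 0.1262
Iter 4: z = -0.3552 + 0.2190i, |z|^2 = 0.1741
Iter 5: z = -0.2598 + 0.1884i, |z|^2 = 0.1030
Iter 6: z = -0.3060 + 0.2461i, |z|^2 = 0.1542
Iter 7: z = -0.3049 + 0.1934i, |z|^2 = 0.1304
Iter 8: z = -0.2824 + 0.2261i, |z|^2 = 0.1309
Iter 9: z = -0.3093 + 0.2163i, |z|^2 = 0.1425
Did not escape in 10 iterations → in set

Answer: yes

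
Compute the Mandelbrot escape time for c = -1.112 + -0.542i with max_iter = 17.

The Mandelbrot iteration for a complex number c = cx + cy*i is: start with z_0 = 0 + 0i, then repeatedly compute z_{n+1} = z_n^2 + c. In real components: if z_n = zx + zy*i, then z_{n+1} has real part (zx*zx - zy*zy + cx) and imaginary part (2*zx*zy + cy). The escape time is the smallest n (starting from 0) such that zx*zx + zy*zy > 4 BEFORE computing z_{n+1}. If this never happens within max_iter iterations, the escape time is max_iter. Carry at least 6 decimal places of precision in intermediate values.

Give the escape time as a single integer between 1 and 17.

Answer: 5

Derivation:
z_0 = 0 + 0i, c = -1.1120 + -0.5420i
Iter 1: z = -1.1120 + -0.5420i, |z|^2 = 1.5303
Iter 2: z = -0.1692 + 0.6634i, |z|^2 = 0.4687
Iter 3: z = -1.5235 + -0.7665i, |z|^2 = 2.9085
Iter 4: z = 0.6214 + 1.7936i, |z|^2 = 3.6030
Iter 5: z = -3.9427 + 1.6871i, |z|^2 = 18.3911
Escaped at iteration 5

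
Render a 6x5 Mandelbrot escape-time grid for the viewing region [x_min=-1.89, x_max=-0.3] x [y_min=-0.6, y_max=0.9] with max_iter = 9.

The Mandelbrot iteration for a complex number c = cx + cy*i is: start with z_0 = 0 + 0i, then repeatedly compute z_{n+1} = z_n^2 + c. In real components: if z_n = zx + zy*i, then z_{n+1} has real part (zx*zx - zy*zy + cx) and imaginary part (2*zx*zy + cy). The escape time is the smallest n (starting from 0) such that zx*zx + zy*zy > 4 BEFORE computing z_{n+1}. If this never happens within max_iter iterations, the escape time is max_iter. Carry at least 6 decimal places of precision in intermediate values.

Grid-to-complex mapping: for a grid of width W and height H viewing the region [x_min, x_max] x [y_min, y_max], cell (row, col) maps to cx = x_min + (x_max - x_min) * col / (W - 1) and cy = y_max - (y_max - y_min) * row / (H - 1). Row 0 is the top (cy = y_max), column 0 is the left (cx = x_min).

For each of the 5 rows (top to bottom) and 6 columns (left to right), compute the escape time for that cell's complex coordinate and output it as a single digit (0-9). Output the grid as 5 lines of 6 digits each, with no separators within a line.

Answer: 133346
234599
459999
459999
233599

Derivation:
(row=0, col=0): c = -1.8900 + 0.9000i → escape time 1
(row=0, col=1): c = -1.5720 + 0.9000i → escape time 3
(row=0, col=2): c = -1.2540 + 0.9000i → escape time 3
(row=0, col=3): c = -0.9360 + 0.9000i → escape time 3
(row=0, col=4): c = -0.6180 + 0.9000i → escape time 4
(row=0, col=5): c = -0.3000 + 0.9000i → escape time 6
(row=1, col=0): c = -1.8900 + 0.5250i → escape time 2
(row=1, col=1): c = -1.5720 + 0.5250i → escape time 3
(row=1, col=2): c = -1.2540 + 0.5250i → escape time 4
(row=1, col=3): c = -0.9360 + 0.5250i → escape time 5
(row=1, col=4): c = -0.6180 + 0.5250i → escape time 9
(row=1, col=5): c = -0.3000 + 0.5250i → escape time 9
(row=2, col=0): c = -1.8900 + 0.1500i → escape time 4
(row=2, col=1): c = -1.5720 + 0.1500i → escape time 5
(row=2, col=2): c = -1.2540 + 0.1500i → escape time 9
(row=2, col=3): c = -0.9360 + 0.1500i → escape time 9
(row=2, col=4): c = -0.6180 + 0.1500i → escape time 9
(row=2, col=5): c = -0.3000 + 0.1500i → escape time 9
(row=3, col=0): c = -1.8900 + -0.2250i → escape time 4
(row=3, col=1): c = -1.5720 + -0.2250i → escape time 5
(row=3, col=2): c = -1.2540 + -0.2250i → escape time 9
(row=3, col=3): c = -0.9360 + -0.2250i → escape time 9
(row=3, col=4): c = -0.6180 + -0.2250i → escape time 9
(row=3, col=5): c = -0.3000 + -0.2250i → escape time 9
(row=4, col=0): c = -1.8900 + -0.6000i → escape time 2
(row=4, col=1): c = -1.5720 + -0.6000i → escape time 3
(row=4, col=2): c = -1.2540 + -0.6000i → escape time 3
(row=4, col=3): c = -0.9360 + -0.6000i → escape time 5
(row=4, col=4): c = -0.6180 + -0.6000i → escape time 9
(row=4, col=5): c = -0.3000 + -0.6000i → escape time 9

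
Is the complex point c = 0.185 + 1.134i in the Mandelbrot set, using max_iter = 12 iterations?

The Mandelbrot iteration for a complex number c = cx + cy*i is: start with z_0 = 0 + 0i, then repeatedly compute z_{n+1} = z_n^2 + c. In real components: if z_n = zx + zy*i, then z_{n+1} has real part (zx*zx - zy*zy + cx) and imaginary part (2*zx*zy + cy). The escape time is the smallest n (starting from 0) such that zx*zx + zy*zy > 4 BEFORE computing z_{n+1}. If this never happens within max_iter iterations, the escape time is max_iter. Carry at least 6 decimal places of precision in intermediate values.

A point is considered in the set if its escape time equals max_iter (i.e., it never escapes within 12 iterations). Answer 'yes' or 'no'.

z_0 = 0 + 0i, c = 0.1850 + 1.1340i
Iter 1: z = 0.1850 + 1.1340i, |z|^2 = 1.3202
Iter 2: z = -1.0667 + 1.5536i, |z|^2 = 3.5515
Iter 3: z = -1.0907 + -2.1805i, |z|^2 = 5.9442
Escaped at iteration 3

Answer: no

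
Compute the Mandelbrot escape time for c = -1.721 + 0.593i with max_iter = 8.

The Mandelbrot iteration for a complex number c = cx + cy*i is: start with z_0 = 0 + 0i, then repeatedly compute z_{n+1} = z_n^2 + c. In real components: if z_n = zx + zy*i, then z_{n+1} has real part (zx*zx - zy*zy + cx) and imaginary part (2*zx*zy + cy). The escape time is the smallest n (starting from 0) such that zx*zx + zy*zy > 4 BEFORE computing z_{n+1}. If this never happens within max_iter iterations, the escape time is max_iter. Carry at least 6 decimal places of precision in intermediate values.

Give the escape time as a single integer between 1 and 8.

z_0 = 0 + 0i, c = -1.7210 + 0.5930i
Iter 1: z = -1.7210 + 0.5930i, |z|^2 = 3.3135
Iter 2: z = 0.8892 + -1.4481i, |z|^2 = 2.8877
Iter 3: z = -3.0273 + -1.9823i, |z|^2 = 13.0943
Escaped at iteration 3

Answer: 3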